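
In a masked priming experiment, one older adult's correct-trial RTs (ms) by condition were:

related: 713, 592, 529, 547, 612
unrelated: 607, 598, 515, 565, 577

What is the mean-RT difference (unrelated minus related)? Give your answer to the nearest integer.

M(related) = 2993/5 = 598.600
M(unrelated) = 2862/5 = 572.400
Difference = 572.400 − 598.600 = -26.200 ms

-26 ms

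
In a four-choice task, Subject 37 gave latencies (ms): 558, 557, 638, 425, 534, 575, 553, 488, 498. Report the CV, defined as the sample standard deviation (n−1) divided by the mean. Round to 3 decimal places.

n = 9, Σ = 4826, M = 536.2222
Σ(x−M)² = 29211.556; s = √(29211.556/8) = 60.4272
CV = 60.4272 / 536.2222 = 0.11269

0.113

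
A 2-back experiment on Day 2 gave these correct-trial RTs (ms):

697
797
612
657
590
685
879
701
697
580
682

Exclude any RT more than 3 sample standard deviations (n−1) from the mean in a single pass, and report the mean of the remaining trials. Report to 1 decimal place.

688.8 ms

n = 11, ΣRT = 7577, M = 688.818
Σ(x−M)² = 76735.64; s = √(76735.64/10) = 87.599
Cutoffs: 688.818 ± 3·87.599 → [426.0, 951.6]
No RTs fall outside the cutoffs; all 11 retained. Mean = 7577/11 = 688.818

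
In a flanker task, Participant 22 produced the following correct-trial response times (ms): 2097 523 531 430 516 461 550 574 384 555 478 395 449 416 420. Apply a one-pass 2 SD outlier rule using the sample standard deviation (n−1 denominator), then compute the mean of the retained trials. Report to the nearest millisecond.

n = 15, ΣRT = 8779, M = 585.267
Σ(x−M)² = 2501542.93; s = √(2501542.93/14) = 422.708
Cutoffs: 585.267 ± 2·422.708 → [-260.1, 1430.7]
Outside: 2097 → excluded.
Retained (n=14): Σ = 6682, mean = 6682/14 = 477.286

477 ms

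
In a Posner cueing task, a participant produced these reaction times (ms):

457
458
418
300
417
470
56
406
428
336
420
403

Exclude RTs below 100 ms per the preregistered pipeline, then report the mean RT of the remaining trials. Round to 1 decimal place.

410.3 ms

Excluded: 56
Retained (n=11): Σ = 4513
Mean = 4513/11 = 410.2727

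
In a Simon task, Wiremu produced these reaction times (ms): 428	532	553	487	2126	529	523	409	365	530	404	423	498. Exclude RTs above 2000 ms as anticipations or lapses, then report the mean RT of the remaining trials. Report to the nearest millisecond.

473 ms

Excluded: 2126
Retained (n=12): Σ = 5681
Mean = 5681/12 = 473.4167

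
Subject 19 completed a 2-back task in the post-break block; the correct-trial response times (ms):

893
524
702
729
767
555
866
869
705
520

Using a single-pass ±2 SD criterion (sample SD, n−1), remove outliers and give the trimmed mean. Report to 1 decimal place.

713.0 ms

n = 10, ΣRT = 7130, M = 713.000
Σ(x−M)² = 181436.00; s = √(181436.00/9) = 141.984
Cutoffs: 713.000 ± 2·141.984 → [429.0, 997.0]
No RTs fall outside the cutoffs; all 10 retained. Mean = 7130/10 = 713.000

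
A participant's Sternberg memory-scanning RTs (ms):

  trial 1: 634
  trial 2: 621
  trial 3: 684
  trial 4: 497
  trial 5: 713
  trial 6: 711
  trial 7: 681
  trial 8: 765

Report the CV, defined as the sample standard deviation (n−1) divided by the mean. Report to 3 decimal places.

0.122

n = 8, Σ = 5306, M = 663.2500
Σ(x−M)² = 46133.500; s = √(46133.500/7) = 81.1819
CV = 81.1819 / 663.2500 = 0.12240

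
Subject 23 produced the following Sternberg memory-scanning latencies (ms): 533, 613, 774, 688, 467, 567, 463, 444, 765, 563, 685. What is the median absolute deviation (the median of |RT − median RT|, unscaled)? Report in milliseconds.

104 ms

Sorted: 444, 463, 467, 533, 563, 567, 613, 685, 688, 765, 774 → median = 567
|x − 567|: 34, 46, 207, 121, 100, 0, 104, 123, 198, 4, 118
Sorted deviations: 0, 4, 34, 46, 100, 104, 118, 121, 123, 198, 207 → MAD = 104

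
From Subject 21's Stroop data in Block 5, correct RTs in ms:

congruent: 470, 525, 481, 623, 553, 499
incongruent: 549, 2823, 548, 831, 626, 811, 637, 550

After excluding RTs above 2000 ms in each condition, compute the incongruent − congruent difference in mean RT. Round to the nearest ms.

125 ms

incongruent: exclude 2823
M(congruent) = 3151/6 = 525.167
M(incongruent) = 4552/7 = 650.286
Difference = 650.286 − 525.167 = 125.119 ms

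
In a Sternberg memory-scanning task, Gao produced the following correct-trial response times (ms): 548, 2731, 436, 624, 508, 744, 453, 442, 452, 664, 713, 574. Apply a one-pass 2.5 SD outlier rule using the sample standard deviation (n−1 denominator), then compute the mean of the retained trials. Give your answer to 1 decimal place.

559.8 ms

n = 12, ΣRT = 8889, M = 740.750
Σ(x−M)² = 4448828.25; s = √(4448828.25/11) = 635.955
Cutoffs: 740.750 ± 2.5·635.955 → [-849.1, 2330.6]
Outside: 2731 → excluded.
Retained (n=11): Σ = 6158, mean = 6158/11 = 559.818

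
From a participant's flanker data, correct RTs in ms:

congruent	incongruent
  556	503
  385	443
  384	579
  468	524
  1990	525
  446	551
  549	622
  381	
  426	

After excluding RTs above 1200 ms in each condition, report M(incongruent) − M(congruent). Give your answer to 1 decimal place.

congruent: exclude 1990
M(congruent) = 3595/8 = 449.375
M(incongruent) = 3747/7 = 535.286
Difference = 535.286 − 449.375 = 85.911 ms

85.9 ms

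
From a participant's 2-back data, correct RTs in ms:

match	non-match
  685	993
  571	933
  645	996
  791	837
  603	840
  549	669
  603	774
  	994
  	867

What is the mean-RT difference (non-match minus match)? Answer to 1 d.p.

242.8 ms

M(match) = 4447/7 = 635.286
M(non-match) = 7903/9 = 878.111
Difference = 878.111 − 635.286 = 242.825 ms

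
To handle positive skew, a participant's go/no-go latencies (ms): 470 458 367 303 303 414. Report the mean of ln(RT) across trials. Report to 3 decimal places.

5.940

ln(RT): 6.1527, 6.1269, 5.9054, 5.7137, 5.7137, 6.0259
Σ ln(RT) = 35.6383
Mean = 35.6383/6 = 5.93972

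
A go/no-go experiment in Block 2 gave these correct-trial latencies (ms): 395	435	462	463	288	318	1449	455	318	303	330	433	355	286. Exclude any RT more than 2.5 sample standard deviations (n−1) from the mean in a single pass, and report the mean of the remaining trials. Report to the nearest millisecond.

n = 14, ΣRT = 6290, M = 449.286
Σ(x−M)² = 1134892.86; s = √(1134892.86/13) = 295.465
Cutoffs: 449.286 ± 2.5·295.465 → [-289.4, 1187.9]
Outside: 1449 → excluded.
Retained (n=13): Σ = 4841, mean = 4841/13 = 372.385

372 ms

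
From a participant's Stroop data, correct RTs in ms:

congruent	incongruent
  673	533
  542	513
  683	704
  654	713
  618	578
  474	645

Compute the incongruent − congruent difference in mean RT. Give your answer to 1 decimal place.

7.0 ms

M(congruent) = 3644/6 = 607.333
M(incongruent) = 3686/6 = 614.333
Difference = 614.333 − 607.333 = 7.000 ms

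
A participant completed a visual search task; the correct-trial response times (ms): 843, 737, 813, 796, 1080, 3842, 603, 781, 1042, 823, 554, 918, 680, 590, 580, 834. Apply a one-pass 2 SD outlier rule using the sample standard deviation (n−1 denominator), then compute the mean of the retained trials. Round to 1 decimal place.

778.3 ms

n = 16, ΣRT = 15516, M = 969.750
Σ(x−M)² = 9157885.00; s = √(9157885.00/15) = 781.361
Cutoffs: 969.750 ± 2·781.361 → [-593.0, 2532.5]
Outside: 3842 → excluded.
Retained (n=15): Σ = 11674, mean = 11674/15 = 778.267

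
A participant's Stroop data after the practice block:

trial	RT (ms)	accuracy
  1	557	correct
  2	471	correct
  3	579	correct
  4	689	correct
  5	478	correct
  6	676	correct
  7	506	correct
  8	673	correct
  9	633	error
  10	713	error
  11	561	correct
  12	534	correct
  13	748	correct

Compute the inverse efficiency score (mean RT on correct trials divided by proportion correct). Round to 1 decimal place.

695.3 ms

Correct trials (n=11): 557, 471, 579, 689, 478, 676, 506, 673, 561, 534, 748
Mean correct RT = 6472/11 = 588.3636 ms
Proportion correct = 11/13
IES = 588.3636 / (11/13) = 695.339 ms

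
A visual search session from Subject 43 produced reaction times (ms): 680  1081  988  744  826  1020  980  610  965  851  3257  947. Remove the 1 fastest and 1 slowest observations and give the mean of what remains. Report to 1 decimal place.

Sorted: 610, 680, 744, 826, 851, 947, 965, 980, 988, 1020, 1081, 3257
Drop lowest 1 (610) and highest 1 (3257)
Remaining (n=10): Σ = 9082, mean = 9082/10 = 908.200

908.2 ms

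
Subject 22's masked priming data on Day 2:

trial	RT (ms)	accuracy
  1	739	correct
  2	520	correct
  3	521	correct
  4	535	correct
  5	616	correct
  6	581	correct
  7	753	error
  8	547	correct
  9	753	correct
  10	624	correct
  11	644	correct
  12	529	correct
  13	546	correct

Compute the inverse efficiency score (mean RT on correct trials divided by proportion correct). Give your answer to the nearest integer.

646 ms

Correct trials (n=12): 739, 520, 521, 535, 616, 581, 547, 753, 624, 644, 529, 546
Mean correct RT = 7155/12 = 596.2500 ms
Proportion correct = 12/13
IES = 596.2500 / (12/13) = 645.938 ms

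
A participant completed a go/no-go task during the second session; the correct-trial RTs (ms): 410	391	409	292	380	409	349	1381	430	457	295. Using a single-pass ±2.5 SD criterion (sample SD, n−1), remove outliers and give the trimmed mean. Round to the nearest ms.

382 ms

n = 11, ΣRT = 5203, M = 473.000
Σ(x−M)² = 933924.00; s = √(933924.00/10) = 305.602
Cutoffs: 473.000 ± 2.5·305.602 → [-291.0, 1237.0]
Outside: 1381 → excluded.
Retained (n=10): Σ = 3822, mean = 3822/10 = 382.200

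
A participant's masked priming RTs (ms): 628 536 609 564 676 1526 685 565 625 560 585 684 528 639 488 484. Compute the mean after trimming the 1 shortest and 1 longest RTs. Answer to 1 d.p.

Sorted: 484, 488, 528, 536, 560, 564, 565, 585, 609, 625, 628, 639, 676, 684, 685, 1526
Drop lowest 1 (484) and highest 1 (1526)
Remaining (n=14): Σ = 8372, mean = 8372/14 = 598.000

598.0 ms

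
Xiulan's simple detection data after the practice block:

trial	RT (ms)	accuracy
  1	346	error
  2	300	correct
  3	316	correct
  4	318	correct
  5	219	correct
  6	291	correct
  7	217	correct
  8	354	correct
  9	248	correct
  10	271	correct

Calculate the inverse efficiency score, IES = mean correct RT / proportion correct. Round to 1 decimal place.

312.8 ms

Correct trials (n=9): 300, 316, 318, 219, 291, 217, 354, 248, 271
Mean correct RT = 2534/9 = 281.5556 ms
Proportion correct = 9/10
IES = 281.5556 / (9/10) = 312.840 ms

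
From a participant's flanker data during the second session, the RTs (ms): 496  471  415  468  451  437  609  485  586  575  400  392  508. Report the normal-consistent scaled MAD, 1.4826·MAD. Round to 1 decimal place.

54.9 ms

Sorted: 392, 400, 415, 437, 451, 468, 471, 485, 496, 508, 575, 586, 609 → median = 471
|x − 471| sorted: 0, 3, 14, 20, 25, 34, 37, 56, 71, 79, 104, 115, 138 → MAD = 37
Robust SD ≈ 1.4826 × 37 = 54.856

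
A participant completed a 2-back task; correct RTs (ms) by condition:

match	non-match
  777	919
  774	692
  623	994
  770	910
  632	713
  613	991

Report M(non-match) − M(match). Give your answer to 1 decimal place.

171.7 ms

M(match) = 4189/6 = 698.167
M(non-match) = 5219/6 = 869.833
Difference = 869.833 − 698.167 = 171.667 ms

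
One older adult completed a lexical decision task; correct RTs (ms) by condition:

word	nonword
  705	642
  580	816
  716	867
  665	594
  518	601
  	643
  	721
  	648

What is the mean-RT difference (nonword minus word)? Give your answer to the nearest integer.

M(word) = 3184/5 = 636.800
M(nonword) = 5532/8 = 691.500
Difference = 691.500 − 636.800 = 54.700 ms

55 ms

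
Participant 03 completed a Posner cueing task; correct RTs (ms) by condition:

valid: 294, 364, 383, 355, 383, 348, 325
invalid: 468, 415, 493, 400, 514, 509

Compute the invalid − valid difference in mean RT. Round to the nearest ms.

M(valid) = 2452/7 = 350.286
M(invalid) = 2799/6 = 466.500
Difference = 466.500 − 350.286 = 116.214 ms

116 ms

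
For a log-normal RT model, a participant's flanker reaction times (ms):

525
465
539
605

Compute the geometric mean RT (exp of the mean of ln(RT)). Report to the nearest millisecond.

ln(RT): 6.2634, 6.1420, 6.2897, 6.4052
Mean ln(RT) = 25.1004/4 = 6.27509
Geometric mean = exp(6.27509) = 531.18 ms

531 ms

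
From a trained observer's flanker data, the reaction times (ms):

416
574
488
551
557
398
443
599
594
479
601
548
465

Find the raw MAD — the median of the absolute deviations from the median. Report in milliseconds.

53 ms

Sorted: 398, 416, 443, 465, 479, 488, 548, 551, 557, 574, 594, 599, 601 → median = 548
|x − 548|: 132, 26, 60, 3, 9, 150, 105, 51, 46, 69, 53, 0, 83
Sorted deviations: 0, 3, 9, 26, 46, 51, 53, 60, 69, 83, 105, 132, 150 → MAD = 53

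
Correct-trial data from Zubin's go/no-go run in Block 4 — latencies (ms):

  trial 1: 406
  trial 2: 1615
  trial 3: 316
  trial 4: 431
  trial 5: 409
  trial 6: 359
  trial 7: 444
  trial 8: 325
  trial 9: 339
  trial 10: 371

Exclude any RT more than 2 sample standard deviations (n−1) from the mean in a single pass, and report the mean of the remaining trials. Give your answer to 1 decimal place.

377.8 ms

n = 10, ΣRT = 5015, M = 501.500
Σ(x−M)² = 1395140.50; s = √(1395140.50/9) = 393.720
Cutoffs: 501.500 ± 2·393.720 → [-285.9, 1288.9]
Outside: 1615 → excluded.
Retained (n=9): Σ = 3400, mean = 3400/9 = 377.778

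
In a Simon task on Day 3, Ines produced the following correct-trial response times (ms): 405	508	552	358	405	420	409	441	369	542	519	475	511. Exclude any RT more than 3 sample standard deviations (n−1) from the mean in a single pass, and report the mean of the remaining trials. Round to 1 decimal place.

n = 13, ΣRT = 5914, M = 454.923
Σ(x−M)² = 52760.92; s = √(52760.92/12) = 66.308
Cutoffs: 454.923 ± 3·66.308 → [256.0, 653.8]
No RTs fall outside the cutoffs; all 13 retained. Mean = 5914/13 = 454.923

454.9 ms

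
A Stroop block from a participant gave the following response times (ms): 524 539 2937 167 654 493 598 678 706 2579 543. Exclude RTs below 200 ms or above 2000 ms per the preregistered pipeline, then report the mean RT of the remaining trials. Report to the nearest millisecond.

Excluded: 167, 2579, 2937
Retained (n=8): Σ = 4735
Mean = 4735/8 = 591.8750

592 ms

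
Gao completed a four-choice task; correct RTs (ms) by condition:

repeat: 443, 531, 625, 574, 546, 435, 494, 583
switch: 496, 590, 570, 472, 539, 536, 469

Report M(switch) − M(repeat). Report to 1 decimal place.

M(repeat) = 4231/8 = 528.875
M(switch) = 3672/7 = 524.571
Difference = 524.571 − 528.875 = -4.304 ms

-4.3 ms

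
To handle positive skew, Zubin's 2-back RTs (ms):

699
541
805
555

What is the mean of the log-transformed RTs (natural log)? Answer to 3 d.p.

6.463

ln(RT): 6.5497, 6.2934, 6.6908, 6.3190
Σ ln(RT) = 25.8529
Mean = 25.8529/4 = 6.46322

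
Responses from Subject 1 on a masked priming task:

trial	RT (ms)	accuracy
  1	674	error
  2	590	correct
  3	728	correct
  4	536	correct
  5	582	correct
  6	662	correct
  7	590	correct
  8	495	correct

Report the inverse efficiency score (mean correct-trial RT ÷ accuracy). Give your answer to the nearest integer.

Correct trials (n=7): 590, 728, 536, 582, 662, 590, 495
Mean correct RT = 4183/7 = 597.5714 ms
Proportion correct = 7/8
IES = 597.5714 / (7/8) = 682.939 ms

683 ms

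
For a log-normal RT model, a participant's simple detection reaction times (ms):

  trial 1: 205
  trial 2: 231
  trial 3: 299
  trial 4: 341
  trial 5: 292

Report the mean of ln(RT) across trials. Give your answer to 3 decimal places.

5.595

ln(RT): 5.3230, 5.4424, 5.7004, 5.8319, 5.6768
Σ ln(RT) = 27.9745
Mean = 27.9745/5 = 5.59490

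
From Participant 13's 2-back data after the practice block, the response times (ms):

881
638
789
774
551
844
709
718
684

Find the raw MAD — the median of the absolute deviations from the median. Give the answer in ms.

Sorted: 551, 638, 684, 709, 718, 774, 789, 844, 881 → median = 718
|x − 718|: 163, 80, 71, 56, 167, 126, 9, 0, 34
Sorted deviations: 0, 9, 34, 56, 71, 80, 126, 163, 167 → MAD = 71

71 ms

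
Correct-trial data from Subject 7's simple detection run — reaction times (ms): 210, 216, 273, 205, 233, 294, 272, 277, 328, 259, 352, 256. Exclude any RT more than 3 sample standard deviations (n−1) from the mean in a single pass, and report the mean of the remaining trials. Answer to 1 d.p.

264.6 ms

n = 12, ΣRT = 3175, M = 264.583
Σ(x−M)² = 22800.92; s = √(22800.92/11) = 45.528
Cutoffs: 264.583 ± 3·45.528 → [128.0, 401.2]
No RTs fall outside the cutoffs; all 12 retained. Mean = 3175/12 = 264.583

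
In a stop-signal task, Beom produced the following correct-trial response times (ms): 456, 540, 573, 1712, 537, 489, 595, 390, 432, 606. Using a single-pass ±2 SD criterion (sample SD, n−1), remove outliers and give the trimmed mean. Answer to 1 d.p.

513.1 ms

n = 10, ΣRT = 6330, M = 633.000
Σ(x−M)² = 1339394.00; s = √(1339394.00/9) = 385.774
Cutoffs: 633.000 ± 2·385.774 → [-138.5, 1404.5]
Outside: 1712 → excluded.
Retained (n=9): Σ = 4618, mean = 4618/9 = 513.111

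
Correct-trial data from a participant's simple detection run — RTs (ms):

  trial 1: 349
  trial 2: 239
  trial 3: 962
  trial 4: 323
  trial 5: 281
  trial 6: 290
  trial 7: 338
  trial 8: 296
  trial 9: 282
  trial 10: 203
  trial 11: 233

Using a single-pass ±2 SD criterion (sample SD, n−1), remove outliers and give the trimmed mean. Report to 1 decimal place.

n = 11, ΣRT = 3796, M = 345.091
Σ(x−M)² = 438672.91; s = √(438672.91/10) = 209.445
Cutoffs: 345.091 ± 2·209.445 → [-73.8, 764.0]
Outside: 962 → excluded.
Retained (n=10): Σ = 2834, mean = 2834/10 = 283.400

283.4 ms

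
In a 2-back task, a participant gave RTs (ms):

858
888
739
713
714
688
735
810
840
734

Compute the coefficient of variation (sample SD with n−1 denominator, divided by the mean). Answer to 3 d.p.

n = 10, Σ = 7719, M = 771.9000
Σ(x−M)² = 44722.900; s = √(44722.900/9) = 70.4926
CV = 70.4926 / 771.9000 = 0.09132

0.091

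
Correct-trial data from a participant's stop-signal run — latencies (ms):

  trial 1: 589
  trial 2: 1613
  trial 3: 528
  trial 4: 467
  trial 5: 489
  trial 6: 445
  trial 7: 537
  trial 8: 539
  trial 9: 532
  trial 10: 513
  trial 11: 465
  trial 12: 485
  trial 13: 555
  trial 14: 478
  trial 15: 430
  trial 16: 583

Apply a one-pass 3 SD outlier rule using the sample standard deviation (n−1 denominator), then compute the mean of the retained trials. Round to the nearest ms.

n = 16, ΣRT = 9248, M = 578.000
Σ(x−M)² = 1175196.00; s = √(1175196.00/15) = 279.904
Cutoffs: 578.000 ± 3·279.904 → [-261.7, 1417.7]
Outside: 1613 → excluded.
Retained (n=15): Σ = 7635, mean = 7635/15 = 509.000

509 ms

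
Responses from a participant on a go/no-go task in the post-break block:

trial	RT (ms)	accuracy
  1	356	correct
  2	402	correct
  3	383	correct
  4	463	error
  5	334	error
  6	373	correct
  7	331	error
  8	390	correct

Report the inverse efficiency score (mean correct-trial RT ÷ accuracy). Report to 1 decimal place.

Correct trials (n=5): 356, 402, 383, 373, 390
Mean correct RT = 1904/5 = 380.8000 ms
Proportion correct = 5/8
IES = 380.8000 / (5/8) = 609.280 ms

609.3 ms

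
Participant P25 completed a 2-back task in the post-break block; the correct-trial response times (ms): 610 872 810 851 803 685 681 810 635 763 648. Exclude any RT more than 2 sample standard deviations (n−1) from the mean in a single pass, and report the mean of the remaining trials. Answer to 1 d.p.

742.5 ms

n = 11, ΣRT = 8168, M = 742.545
Σ(x−M)² = 86866.73; s = √(86866.73/10) = 93.202
Cutoffs: 742.545 ± 2·93.202 → [556.1, 929.0]
No RTs fall outside the cutoffs; all 11 retained. Mean = 8168/11 = 742.545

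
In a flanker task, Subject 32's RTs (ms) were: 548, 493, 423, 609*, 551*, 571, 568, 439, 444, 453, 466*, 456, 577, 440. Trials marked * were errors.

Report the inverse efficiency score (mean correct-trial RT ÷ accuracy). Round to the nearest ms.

626 ms

Correct trials (n=11): 548, 493, 423, 571, 568, 439, 444, 453, 456, 577, 440
Mean correct RT = 5412/11 = 492.0000 ms
Proportion correct = 11/14
IES = 492.0000 / (11/14) = 626.182 ms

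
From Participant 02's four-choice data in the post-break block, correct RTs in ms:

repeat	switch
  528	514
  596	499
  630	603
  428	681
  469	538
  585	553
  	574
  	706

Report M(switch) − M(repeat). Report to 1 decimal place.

44.2 ms

M(repeat) = 3236/6 = 539.333
M(switch) = 4668/8 = 583.500
Difference = 583.500 − 539.333 = 44.167 ms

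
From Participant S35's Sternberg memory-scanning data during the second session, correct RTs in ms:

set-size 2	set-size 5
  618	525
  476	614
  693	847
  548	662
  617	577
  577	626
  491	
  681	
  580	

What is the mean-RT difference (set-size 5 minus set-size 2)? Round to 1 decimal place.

55.1 ms

M(set-size 2) = 5281/9 = 586.778
M(set-size 5) = 3851/6 = 641.833
Difference = 641.833 − 586.778 = 55.056 ms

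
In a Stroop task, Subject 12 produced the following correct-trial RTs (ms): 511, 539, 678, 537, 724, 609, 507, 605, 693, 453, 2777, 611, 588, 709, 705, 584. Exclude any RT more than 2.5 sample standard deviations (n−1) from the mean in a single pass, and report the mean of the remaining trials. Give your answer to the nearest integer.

604 ms

n = 16, ΣRT = 11830, M = 739.375
Σ(x−M)² = 4528033.75; s = √(4528033.75/15) = 549.426
Cutoffs: 739.375 ± 2.5·549.426 → [-634.2, 2112.9]
Outside: 2777 → excluded.
Retained (n=15): Σ = 9053, mean = 9053/15 = 603.533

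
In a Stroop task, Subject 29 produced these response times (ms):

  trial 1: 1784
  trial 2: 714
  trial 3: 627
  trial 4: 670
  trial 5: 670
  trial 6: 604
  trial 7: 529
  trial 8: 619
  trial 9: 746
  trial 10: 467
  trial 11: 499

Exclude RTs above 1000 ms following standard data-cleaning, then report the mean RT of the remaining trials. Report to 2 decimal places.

Excluded: 1784
Retained (n=10): Σ = 6145
Mean = 6145/10 = 614.5000

614.50 ms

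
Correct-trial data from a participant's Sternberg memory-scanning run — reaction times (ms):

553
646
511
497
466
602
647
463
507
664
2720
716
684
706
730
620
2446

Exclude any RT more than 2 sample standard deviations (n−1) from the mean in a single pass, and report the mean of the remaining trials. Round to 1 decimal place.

n = 17, ΣRT = 14178, M = 834.000
Σ(x−M)² = 7094850.00; s = √(7094850.00/16) = 665.904
Cutoffs: 834.000 ± 2·665.904 → [-497.8, 2165.8]
Outside: 2446, 2720 → excluded.
Retained (n=15): Σ = 9012, mean = 9012/15 = 600.800

600.8 ms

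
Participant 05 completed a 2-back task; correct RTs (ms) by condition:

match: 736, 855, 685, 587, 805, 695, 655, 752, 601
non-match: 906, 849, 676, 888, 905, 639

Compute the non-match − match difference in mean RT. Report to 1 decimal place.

102.6 ms

M(match) = 6371/9 = 707.889
M(non-match) = 4863/6 = 810.500
Difference = 810.500 − 707.889 = 102.611 ms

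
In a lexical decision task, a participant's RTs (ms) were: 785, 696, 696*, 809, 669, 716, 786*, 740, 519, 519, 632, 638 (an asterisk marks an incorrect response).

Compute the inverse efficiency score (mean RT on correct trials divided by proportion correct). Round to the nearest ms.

807 ms

Correct trials (n=10): 785, 696, 809, 669, 716, 740, 519, 519, 632, 638
Mean correct RT = 6723/10 = 672.3000 ms
Proportion correct = 10/12
IES = 672.3000 / (10/12) = 806.760 ms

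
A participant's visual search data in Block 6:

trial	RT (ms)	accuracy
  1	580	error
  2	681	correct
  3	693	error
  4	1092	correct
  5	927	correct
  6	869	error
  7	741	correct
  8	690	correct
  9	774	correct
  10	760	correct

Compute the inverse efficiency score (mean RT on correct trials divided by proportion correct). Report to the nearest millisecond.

Correct trials (n=7): 681, 1092, 927, 741, 690, 774, 760
Mean correct RT = 5665/7 = 809.2857 ms
Proportion correct = 7/10
IES = 809.2857 / (7/10) = 1156.122 ms

1156 ms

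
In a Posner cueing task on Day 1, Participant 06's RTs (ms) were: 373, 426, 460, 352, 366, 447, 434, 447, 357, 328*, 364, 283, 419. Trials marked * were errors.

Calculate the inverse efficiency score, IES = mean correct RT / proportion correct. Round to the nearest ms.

427 ms

Correct trials (n=12): 373, 426, 460, 352, 366, 447, 434, 447, 357, 364, 283, 419
Mean correct RT = 4728/12 = 394.0000 ms
Proportion correct = 12/13
IES = 394.0000 / (12/13) = 426.833 ms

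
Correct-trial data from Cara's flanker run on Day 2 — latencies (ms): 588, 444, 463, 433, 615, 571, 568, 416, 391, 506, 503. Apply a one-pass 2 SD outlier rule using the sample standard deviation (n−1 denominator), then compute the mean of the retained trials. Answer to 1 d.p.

499.8 ms

n = 11, ΣRT = 5498, M = 499.818
Σ(x−M)² = 58609.64; s = √(58609.64/10) = 76.557
Cutoffs: 499.818 ± 2·76.557 → [346.7, 652.9]
No RTs fall outside the cutoffs; all 11 retained. Mean = 5498/11 = 499.818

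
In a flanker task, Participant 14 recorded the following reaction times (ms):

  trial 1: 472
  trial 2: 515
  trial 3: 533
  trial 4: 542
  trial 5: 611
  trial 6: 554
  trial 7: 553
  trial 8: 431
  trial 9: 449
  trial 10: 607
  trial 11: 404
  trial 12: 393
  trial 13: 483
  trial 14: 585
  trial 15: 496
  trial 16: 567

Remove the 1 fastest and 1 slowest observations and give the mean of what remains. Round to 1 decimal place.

Sorted: 393, 404, 431, 449, 472, 483, 496, 515, 533, 542, 553, 554, 567, 585, 607, 611
Drop lowest 1 (393) and highest 1 (611)
Remaining (n=14): Σ = 7191, mean = 7191/14 = 513.643

513.6 ms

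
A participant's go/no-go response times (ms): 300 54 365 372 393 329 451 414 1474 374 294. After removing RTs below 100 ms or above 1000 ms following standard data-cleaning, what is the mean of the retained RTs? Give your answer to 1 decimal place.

Excluded: 54, 1474
Retained (n=9): Σ = 3292
Mean = 3292/9 = 365.7778

365.8 ms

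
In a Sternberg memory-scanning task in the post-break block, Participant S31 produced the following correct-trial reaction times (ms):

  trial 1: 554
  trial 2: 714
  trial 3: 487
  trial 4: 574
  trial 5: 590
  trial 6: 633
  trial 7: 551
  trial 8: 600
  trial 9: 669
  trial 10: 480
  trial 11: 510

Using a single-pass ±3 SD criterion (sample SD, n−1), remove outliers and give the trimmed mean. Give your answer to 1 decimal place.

578.4 ms

n = 11, ΣRT = 6362, M = 578.364
Σ(x−M)² = 54258.55; s = √(54258.55/10) = 73.660
Cutoffs: 578.364 ± 3·73.660 → [357.4, 799.3]
No RTs fall outside the cutoffs; all 11 retained. Mean = 6362/11 = 578.364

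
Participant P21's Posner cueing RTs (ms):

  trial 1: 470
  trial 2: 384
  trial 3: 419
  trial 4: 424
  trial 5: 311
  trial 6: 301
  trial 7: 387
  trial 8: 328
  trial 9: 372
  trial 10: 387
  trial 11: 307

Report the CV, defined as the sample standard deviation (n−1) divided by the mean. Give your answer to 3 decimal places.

n = 11, Σ = 4090, M = 371.8182
Σ(x−M)² = 30033.636; s = √(30033.636/10) = 54.8030
CV = 54.8030 / 371.8182 = 0.14739

0.147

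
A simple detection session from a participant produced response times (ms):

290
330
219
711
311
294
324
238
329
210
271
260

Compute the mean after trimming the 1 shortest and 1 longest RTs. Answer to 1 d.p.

286.6 ms

Sorted: 210, 219, 238, 260, 271, 290, 294, 311, 324, 329, 330, 711
Drop lowest 1 (210) and highest 1 (711)
Remaining (n=10): Σ = 2866, mean = 2866/10 = 286.600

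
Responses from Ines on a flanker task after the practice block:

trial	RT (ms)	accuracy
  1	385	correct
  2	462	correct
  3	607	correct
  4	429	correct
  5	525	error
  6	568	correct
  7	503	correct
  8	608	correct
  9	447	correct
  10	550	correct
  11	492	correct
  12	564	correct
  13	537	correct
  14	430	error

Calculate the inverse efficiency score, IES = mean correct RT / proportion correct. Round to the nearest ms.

598 ms

Correct trials (n=12): 385, 462, 607, 429, 568, 503, 608, 447, 550, 492, 564, 537
Mean correct RT = 6152/12 = 512.6667 ms
Proportion correct = 12/14
IES = 512.6667 / (12/14) = 598.111 ms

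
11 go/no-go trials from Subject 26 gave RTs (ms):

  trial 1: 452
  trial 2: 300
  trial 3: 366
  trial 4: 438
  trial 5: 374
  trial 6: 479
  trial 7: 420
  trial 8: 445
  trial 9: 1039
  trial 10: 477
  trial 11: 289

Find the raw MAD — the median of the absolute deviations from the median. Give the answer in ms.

41 ms

Sorted: 289, 300, 366, 374, 420, 438, 445, 452, 477, 479, 1039 → median = 438
|x − 438|: 14, 138, 72, 0, 64, 41, 18, 7, 601, 39, 149
Sorted deviations: 0, 7, 14, 18, 39, 41, 64, 72, 138, 149, 601 → MAD = 41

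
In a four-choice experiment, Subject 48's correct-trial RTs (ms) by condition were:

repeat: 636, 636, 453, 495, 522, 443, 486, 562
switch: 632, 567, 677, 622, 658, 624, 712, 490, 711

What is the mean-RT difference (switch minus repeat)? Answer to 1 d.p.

M(repeat) = 4233/8 = 529.125
M(switch) = 5693/9 = 632.556
Difference = 632.556 − 529.125 = 103.431 ms

103.4 ms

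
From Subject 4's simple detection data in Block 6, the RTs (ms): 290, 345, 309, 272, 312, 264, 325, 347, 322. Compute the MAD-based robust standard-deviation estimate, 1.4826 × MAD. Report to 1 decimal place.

Sorted: 264, 272, 290, 309, 312, 322, 325, 345, 347 → median = 312
|x − 312| sorted: 0, 3, 10, 13, 22, 33, 35, 40, 48 → MAD = 22
Robust SD ≈ 1.4826 × 22 = 32.617

32.6 ms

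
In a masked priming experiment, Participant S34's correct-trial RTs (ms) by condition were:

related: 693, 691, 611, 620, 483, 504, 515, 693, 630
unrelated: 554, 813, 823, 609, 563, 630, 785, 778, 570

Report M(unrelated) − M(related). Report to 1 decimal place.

76.1 ms

M(related) = 5440/9 = 604.444
M(unrelated) = 6125/9 = 680.556
Difference = 680.556 − 604.444 = 76.111 ms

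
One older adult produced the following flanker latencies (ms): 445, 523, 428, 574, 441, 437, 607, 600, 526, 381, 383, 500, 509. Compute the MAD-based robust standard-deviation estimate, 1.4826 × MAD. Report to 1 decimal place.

93.4 ms

Sorted: 381, 383, 428, 437, 441, 445, 500, 509, 523, 526, 574, 600, 607 → median = 500
|x − 500| sorted: 0, 9, 23, 26, 55, 59, 63, 72, 74, 100, 107, 117, 119 → MAD = 63
Robust SD ≈ 1.4826 × 63 = 93.404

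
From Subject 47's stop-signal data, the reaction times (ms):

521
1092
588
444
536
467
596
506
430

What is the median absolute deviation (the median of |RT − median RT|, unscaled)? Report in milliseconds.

Sorted: 430, 444, 467, 506, 521, 536, 588, 596, 1092 → median = 521
|x − 521|: 0, 571, 67, 77, 15, 54, 75, 15, 91
Sorted deviations: 0, 15, 15, 54, 67, 75, 77, 91, 571 → MAD = 67

67 ms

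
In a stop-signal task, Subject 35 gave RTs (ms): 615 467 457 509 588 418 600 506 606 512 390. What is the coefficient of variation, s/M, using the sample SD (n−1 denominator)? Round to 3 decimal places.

n = 11, Σ = 5668, M = 515.2727
Σ(x−M)² = 61662.182; s = √(61662.182/10) = 78.5253
CV = 78.5253 / 515.2727 = 0.15240

0.152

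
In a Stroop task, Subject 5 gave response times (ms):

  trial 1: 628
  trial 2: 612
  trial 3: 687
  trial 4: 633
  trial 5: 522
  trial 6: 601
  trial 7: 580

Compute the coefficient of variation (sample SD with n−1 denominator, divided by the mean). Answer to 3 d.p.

n = 7, Σ = 4263, M = 609.0000
Σ(x−M)² = 15504.000; s = √(15504.000/6) = 50.8331
CV = 50.8331 / 609.0000 = 0.08347

0.083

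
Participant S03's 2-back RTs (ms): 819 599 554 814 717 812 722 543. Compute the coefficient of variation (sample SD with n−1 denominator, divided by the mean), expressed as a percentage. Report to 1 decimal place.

16.8%

n = 8, Σ = 5580, M = 697.5000
Σ(x−M)² = 96590.000; s = √(96590.000/7) = 117.4673
CV = 117.4673 / 697.5000 = 0.16841 = 16.841%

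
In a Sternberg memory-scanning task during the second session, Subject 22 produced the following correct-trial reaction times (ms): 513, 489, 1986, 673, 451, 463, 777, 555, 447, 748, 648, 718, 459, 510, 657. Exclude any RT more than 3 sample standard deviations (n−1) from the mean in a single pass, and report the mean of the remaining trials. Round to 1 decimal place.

n = 15, ΣRT = 10094, M = 672.933
Σ(x−M)² = 2033520.93; s = √(2033520.93/14) = 381.119
Cutoffs: 672.933 ± 3·381.119 → [-470.4, 1816.3]
Outside: 1986 → excluded.
Retained (n=14): Σ = 8108, mean = 8108/14 = 579.143

579.1 ms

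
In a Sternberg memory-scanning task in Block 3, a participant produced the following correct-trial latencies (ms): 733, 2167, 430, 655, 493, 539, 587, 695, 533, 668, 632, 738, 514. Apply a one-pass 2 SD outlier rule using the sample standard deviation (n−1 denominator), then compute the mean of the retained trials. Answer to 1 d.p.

601.4 ms

n = 13, ΣRT = 9384, M = 721.846
Σ(x−M)² = 2373039.69; s = √(2373039.69/12) = 444.695
Cutoffs: 721.846 ± 2·444.695 → [-167.5, 1611.2]
Outside: 2167 → excluded.
Retained (n=12): Σ = 7217, mean = 7217/12 = 601.417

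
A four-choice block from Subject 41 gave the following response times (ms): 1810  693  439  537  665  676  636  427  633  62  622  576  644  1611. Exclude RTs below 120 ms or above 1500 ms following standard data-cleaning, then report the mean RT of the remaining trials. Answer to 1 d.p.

Excluded: 62, 1611, 1810
Retained (n=11): Σ = 6548
Mean = 6548/11 = 595.2727

595.3 ms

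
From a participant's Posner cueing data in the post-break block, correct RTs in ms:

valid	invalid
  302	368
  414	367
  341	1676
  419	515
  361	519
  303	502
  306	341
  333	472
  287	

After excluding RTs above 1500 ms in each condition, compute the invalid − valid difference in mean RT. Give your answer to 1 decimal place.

invalid: exclude 1676
M(valid) = 3066/9 = 340.667
M(invalid) = 3084/7 = 440.571
Difference = 440.571 − 340.667 = 99.905 ms

99.9 ms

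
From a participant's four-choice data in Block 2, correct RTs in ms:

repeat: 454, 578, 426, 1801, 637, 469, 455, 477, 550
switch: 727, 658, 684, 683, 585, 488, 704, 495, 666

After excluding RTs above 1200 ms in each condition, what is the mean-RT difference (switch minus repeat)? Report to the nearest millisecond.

126 ms

repeat: exclude 1801
M(repeat) = 4046/8 = 505.750
M(switch) = 5690/9 = 632.222
Difference = 632.222 − 505.750 = 126.472 ms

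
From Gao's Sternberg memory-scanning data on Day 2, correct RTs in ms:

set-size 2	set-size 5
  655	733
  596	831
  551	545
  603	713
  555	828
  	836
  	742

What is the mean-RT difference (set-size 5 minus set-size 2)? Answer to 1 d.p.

154.9 ms

M(set-size 2) = 2960/5 = 592.000
M(set-size 5) = 5228/7 = 746.857
Difference = 746.857 − 592.000 = 154.857 ms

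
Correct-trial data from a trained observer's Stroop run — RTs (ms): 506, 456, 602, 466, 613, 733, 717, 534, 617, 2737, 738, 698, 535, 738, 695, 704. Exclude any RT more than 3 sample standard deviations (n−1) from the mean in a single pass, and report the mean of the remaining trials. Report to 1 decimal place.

623.5 ms

n = 16, ΣRT = 12089, M = 755.562
Σ(x−M)² = 4335055.94; s = √(4335055.94/15) = 537.591
Cutoffs: 755.562 ± 3·537.591 → [-857.2, 2368.3]
Outside: 2737 → excluded.
Retained (n=15): Σ = 9352, mean = 9352/15 = 623.467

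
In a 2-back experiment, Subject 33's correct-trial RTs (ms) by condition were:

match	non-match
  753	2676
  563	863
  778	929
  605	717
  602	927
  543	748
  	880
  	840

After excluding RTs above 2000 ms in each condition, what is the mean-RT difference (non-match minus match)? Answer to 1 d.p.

non-match: exclude 2676
M(match) = 3844/6 = 640.667
M(non-match) = 5904/7 = 843.429
Difference = 843.429 − 640.667 = 202.762 ms

202.8 ms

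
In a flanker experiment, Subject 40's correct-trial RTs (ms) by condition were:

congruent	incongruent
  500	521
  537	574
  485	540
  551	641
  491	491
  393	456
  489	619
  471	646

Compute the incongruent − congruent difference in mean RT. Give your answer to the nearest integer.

M(congruent) = 3917/8 = 489.625
M(incongruent) = 4488/8 = 561.000
Difference = 561.000 − 489.625 = 71.375 ms

71 ms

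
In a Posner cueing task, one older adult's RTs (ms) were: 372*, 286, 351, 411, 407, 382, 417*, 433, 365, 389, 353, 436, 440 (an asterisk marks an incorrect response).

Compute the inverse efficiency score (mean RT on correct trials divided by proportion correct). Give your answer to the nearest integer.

457 ms

Correct trials (n=11): 286, 351, 411, 407, 382, 433, 365, 389, 353, 436, 440
Mean correct RT = 4253/11 = 386.6364 ms
Proportion correct = 11/13
IES = 386.6364 / (11/13) = 456.934 ms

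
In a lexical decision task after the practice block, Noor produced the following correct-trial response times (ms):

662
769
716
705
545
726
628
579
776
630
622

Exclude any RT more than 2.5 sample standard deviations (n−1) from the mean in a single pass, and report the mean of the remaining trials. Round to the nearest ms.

669 ms

n = 11, ΣRT = 7358, M = 668.909
Σ(x−M)² = 57138.91; s = √(57138.91/10) = 75.590
Cutoffs: 668.909 ± 2.5·75.590 → [479.9, 857.9]
No RTs fall outside the cutoffs; all 11 retained. Mean = 7358/11 = 668.909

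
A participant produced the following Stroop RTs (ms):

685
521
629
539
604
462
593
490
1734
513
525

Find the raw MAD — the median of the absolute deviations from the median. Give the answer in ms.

Sorted: 462, 490, 513, 521, 525, 539, 593, 604, 629, 685, 1734 → median = 539
|x − 539|: 146, 18, 90, 0, 65, 77, 54, 49, 1195, 26, 14
Sorted deviations: 0, 14, 18, 26, 49, 54, 65, 77, 90, 146, 1195 → MAD = 54

54 ms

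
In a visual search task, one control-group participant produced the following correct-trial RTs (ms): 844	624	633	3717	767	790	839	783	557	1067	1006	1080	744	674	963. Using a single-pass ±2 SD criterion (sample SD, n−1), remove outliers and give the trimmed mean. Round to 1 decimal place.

812.2 ms

n = 15, ΣRT = 15088, M = 1005.867
Σ(x−M)² = 8233727.73; s = √(8233727.73/14) = 766.892
Cutoffs: 1005.867 ± 2·766.892 → [-527.9, 2539.7]
Outside: 3717 → excluded.
Retained (n=14): Σ = 11371, mean = 11371/14 = 812.214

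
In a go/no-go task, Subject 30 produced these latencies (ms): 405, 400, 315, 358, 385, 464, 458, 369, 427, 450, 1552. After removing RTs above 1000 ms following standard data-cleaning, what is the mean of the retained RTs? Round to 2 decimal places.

Excluded: 1552
Retained (n=10): Σ = 4031
Mean = 4031/10 = 403.1000

403.10 ms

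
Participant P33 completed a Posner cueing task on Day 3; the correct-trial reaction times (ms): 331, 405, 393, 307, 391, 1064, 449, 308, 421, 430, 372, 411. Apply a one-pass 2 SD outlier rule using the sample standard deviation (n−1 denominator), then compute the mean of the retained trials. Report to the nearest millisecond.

n = 12, ΣRT = 5282, M = 440.167
Σ(x−M)² = 448211.67; s = √(448211.67/11) = 201.858
Cutoffs: 440.167 ± 2·201.858 → [36.5, 843.9]
Outside: 1064 → excluded.
Retained (n=11): Σ = 4218, mean = 4218/11 = 383.455

383 ms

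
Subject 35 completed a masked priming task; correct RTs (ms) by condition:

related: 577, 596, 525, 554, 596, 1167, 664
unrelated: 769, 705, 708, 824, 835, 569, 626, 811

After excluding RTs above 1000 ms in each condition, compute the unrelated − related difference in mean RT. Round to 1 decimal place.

145.5 ms

related: exclude 1167
M(related) = 3512/6 = 585.333
M(unrelated) = 5847/8 = 730.875
Difference = 730.875 − 585.333 = 145.542 ms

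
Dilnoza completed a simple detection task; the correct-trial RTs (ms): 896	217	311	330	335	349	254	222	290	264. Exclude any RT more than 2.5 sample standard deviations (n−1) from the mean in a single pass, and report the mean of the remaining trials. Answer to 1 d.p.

n = 10, ΣRT = 3468, M = 346.800
Σ(x−M)² = 354445.60; s = √(354445.60/9) = 198.451
Cutoffs: 346.800 ± 2.5·198.451 → [-149.3, 842.9]
Outside: 896 → excluded.
Retained (n=9): Σ = 2572, mean = 2572/9 = 285.778

285.8 ms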